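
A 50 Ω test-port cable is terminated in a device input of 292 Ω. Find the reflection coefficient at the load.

Γ = 0.708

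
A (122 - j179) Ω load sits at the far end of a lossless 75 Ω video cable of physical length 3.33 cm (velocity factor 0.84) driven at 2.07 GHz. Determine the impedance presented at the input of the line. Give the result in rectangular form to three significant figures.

Z_in ≈ 16.3 + j33.6 Ω

λ = v/f = 0.84·c / 2.07 GHz = 0.122 m
βl = 2π·l/λ = 2π × 0.274 = 98.5°
tan(βl) = tan(98.5°) = -6.71
Z_in = Z_0·(Z_L + jZ_0·tanβl)/(Z_0 + jZ_L·tanβl)
     = 75·(122 − j682)/(-1130 − j819)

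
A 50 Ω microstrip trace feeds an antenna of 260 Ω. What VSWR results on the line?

For a purely resistive load, VSWR = R_L/Z_0 or Z_0/R_L (whichever > 1) = 260/50

VSWR ≈ 5.2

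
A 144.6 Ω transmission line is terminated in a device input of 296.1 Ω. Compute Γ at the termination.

Γ = 0.344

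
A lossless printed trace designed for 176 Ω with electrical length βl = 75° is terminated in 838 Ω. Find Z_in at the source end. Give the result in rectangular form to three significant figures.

Z_in ≈ 39.5 − j44.9 Ω

tan(βl) = tan(75°) = 3.73
Z_in = Z_0·(Z_L + jZ_0·tanβl)/(Z_0 + jZ_L·tanβl)
     = 176·(838 + j657)/(176 + j3130)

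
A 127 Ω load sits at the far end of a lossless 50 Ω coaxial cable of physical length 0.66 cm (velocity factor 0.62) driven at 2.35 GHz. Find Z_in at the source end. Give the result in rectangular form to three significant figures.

Z_in ≈ 53.7 − j49.9 Ω

λ = v/f = 0.62·c / 2.35 GHz = 0.0791 m
βl = 2π·l/λ = 2π × 0.0834 = 30°
tan(βl) = tan(30°) = 0.578
Z_in = Z_0·(Z_L + jZ_0·tanβl)/(Z_0 + jZ_L·tanβl)
     = 50·(127 + j28.9)/(50 + j73.4)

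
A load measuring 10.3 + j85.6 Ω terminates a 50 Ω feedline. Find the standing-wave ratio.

VSWR ≈ 19.2

Γ = (Z_L − Z_0)/(Z_L + Z_0) = (-39.7 + j85.6)/(60.3 + j85.6)
|Γ| = 94.4/105 = 0.901
VSWR = (1 + |Γ|)/(1 − |Γ|) = 1.9/0.0988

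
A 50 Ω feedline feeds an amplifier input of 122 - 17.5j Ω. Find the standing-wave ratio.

VSWR ≈ 2.5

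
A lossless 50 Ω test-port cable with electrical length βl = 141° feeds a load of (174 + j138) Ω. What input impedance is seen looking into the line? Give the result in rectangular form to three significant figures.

tan(βl) = tan(141°) = -0.81
Z_in = Z_0·(Z_L + jZ_0·tanβl)/(Z_0 + jZ_L·tanβl)
     = 50·(174 + j97.5)/(162 − j141)

Z_in ≈ 15.7 + j43.8 Ω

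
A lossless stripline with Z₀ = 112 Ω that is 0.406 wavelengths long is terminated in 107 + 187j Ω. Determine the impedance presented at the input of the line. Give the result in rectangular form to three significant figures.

Z_in ≈ 31.6 + j62.4 Ω

βl = 2π × 0.406 = 146°
tan(βl) = tan(146°) = -0.67
Z_in = Z_0·(Z_L + jZ_0·tanβl)/(Z_0 + jZ_L·tanβl)
     = 112·(107 + j112)/(237 − j71.7)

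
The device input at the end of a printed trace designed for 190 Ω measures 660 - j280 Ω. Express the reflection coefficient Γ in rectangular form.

Γ ≈ 0.597 − j0.133

Γ = (Z_L − Z_0)/(Z_L + Z_0) = (470 − j280)/(850 − j280)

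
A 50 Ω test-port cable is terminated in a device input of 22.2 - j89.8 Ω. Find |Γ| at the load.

|Γ| ≈ 0.816

Γ = (Z_L − Z_0)/(Z_L + Z_0) = (-27.8 − j89.8)/(72.2 − j89.8)
|Γ| = 94/115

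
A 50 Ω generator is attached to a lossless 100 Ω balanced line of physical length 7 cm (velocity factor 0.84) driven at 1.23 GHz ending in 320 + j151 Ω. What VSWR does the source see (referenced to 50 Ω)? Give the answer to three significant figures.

VSWR ≈ 3.23

λ = v/f = 0.84·c / 1.23 GHz = 0.205 m
βl = 2π·l/λ = 2π × 0.342 = 123°
tan(βl) = -1.54
Z_in = Z_0·(Z_L + jZ_0·tanβl)/(Z_0 + jZ_L·tanβl) = 30.5 + j44.3 Ω
Γ_s = (Z_in − Z_s)/(Z_in + Z_s) = (-19.5 + j44.3)/(80.5 + j44.3), |Γ_s| = 0.527
VSWR = (1 + |Γ_s|)/(1 − |Γ_s|)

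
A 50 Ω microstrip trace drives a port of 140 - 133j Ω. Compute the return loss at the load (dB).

Γ = (90 − j133)/(190 − j133), |Γ| = 0.692
RL = −20·log₁₀|Γ| = −20·log₁₀(0.692)

RL ≈ 3.19 dB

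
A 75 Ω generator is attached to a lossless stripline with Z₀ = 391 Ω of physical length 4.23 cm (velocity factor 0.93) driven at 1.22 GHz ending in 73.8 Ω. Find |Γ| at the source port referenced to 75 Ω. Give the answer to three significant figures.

λ = v/f = 0.93·c / 1.22 GHz = 0.229 m
βl = 2π·l/λ = 2π × 0.185 = 66.6°
tan(βl) = 2.31
Z_in = Z_0·(Z_L + jZ_0·tanβl)/(Z_0 + jZ_L·tanβl) = 393 + j732 Ω
Γ_s = (Z_in − Z_s)/(Z_in + Z_s) = (318 + j732)/(468 + j732), |Γ_s| = 0.919

|Γ| ≈ 0.919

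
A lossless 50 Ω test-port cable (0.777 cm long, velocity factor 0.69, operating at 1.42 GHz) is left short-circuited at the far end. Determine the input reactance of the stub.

λ = v/f = 0.69·c / 1.42 GHz = 0.146 m
βl = 2π·l/λ = 2π × 0.0533 = 19.2°
tan(βl) = 0.348
For a short-circuited stub, Z_in = jZ_0·tan(βl)

X_in ≈ 17.4 Ω (inductive)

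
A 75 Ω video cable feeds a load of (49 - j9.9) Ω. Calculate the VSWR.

VSWR ≈ 1.58

Γ = (Z_L − Z_0)/(Z_L + Z_0) = (-26 − j9.9)/(124 − j9.9)
|Γ| = 27.8/124 = 0.224
VSWR = (1 + |Γ|)/(1 − |Γ|) = 1.22/0.776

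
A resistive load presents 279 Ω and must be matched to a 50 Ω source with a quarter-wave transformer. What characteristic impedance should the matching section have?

Z_qwt ≈ 118 Ω

Z_qwt = √(Z_0·R_L) = √(50 × 279) = √13950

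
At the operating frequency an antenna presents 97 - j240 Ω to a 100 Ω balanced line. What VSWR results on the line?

VSWR ≈ 7.81

Γ = (Z_L − Z_0)/(Z_L + Z_0) = (-3 − j240)/(197 − j240)
|Γ| = 240/310 = 0.773
VSWR = (1 + |Γ|)/(1 − |Γ|) = 1.77/0.227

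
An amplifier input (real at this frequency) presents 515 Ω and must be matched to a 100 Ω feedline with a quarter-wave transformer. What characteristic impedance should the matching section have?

Z_qwt ≈ 227 Ω

Z_qwt = √(Z_0·R_L) = √(100 × 515) = √51500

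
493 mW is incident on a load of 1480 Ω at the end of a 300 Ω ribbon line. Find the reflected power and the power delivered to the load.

P_reflected ≈ 217 mW; P_delivered ≈ 276 mW

Γ = (1480 − 300)/(1480 + 300) = 0.663
|Γ|² = 0.439
P_refl = |Γ|²·P_inc = 217 mW, P_del = (1 − |Γ|²)·P_inc = 276 mW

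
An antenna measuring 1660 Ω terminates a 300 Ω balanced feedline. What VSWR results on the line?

VSWR ≈ 5.53

Γ = (1660 − 300)/(1660 + 300) = 0.694
VSWR = (1 + 0.694)/(1 − 0.694)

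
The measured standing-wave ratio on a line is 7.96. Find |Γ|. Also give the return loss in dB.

|Γ| ≈ 0.777; return loss ≈ 2.19 dB

|Γ| = (S − 1)/(S + 1) = (7.96 − 1)/(7.96 + 1) = 6.96/8.96
RL = −20·log₁₀|Γ| = −20·log₁₀(0.777)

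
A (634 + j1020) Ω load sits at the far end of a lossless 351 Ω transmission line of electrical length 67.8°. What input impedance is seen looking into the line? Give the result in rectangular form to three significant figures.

Z_in ≈ 77.8 − j251 Ω

tan(βl) = tan(67.8°) = 2.45
Z_in = Z_0·(Z_L + jZ_0·tanβl)/(Z_0 + jZ_L·tanβl)
     = 351·(634 + j1880)/(-2150 + j1550)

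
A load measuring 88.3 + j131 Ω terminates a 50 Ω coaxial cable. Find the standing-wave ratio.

Γ = (Z_L − Z_0)/(Z_L + Z_0) = (38.3 + j131)/(138.3 + j131)
|Γ| = 136/190 = 0.716
VSWR = (1 + |Γ|)/(1 − |Γ|) = 1.72/0.284

VSWR ≈ 6.05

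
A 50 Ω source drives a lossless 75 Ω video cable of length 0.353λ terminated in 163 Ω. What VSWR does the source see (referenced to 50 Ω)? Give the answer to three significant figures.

VSWR ≈ 2.2

βl = 2π × 0.353 = 127°
tan(βl) = -1.32
Z_in = Z_0·(Z_L + jZ_0·tanβl)/(Z_0 + jZ_L·tanβl) = 48.4 + j39.9 Ω
Γ_s = (Z_in − Z_s)/(Z_in + Z_s) = (-1.63 + j39.9)/(98.4 + j39.9), |Γ_s| = 0.376
VSWR = (1 + |Γ_s|)/(1 − |Γ_s|)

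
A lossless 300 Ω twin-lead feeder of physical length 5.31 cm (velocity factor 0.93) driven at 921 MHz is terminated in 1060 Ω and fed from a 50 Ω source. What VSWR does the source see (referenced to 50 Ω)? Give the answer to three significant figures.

VSWR ≈ 6

λ = v/f = 0.93·c / 921 MHz = 0.303 m
βl = 2π·l/λ = 2π × 0.175 = 63.1°
tan(βl) = 1.97
Z_in = Z_0·(Z_L + jZ_0·tanβl)/(Z_0 + jZ_L·tanβl) = 105 − j137 Ω
Γ_s = (Z_in − Z_s)/(Z_in + Z_s) = (54.6 − j137)/(155 − j137), |Γ_s| = 0.714
VSWR = (1 + |Γ_s|)/(1 − |Γ_s|)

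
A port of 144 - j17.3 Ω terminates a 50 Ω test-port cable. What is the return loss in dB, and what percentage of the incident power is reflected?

RL ≈ 6.18 dB; 24.1% of incident power reflected

Γ = (94 − j17.3)/(194 − j17.3), |Γ| = 0.491
RL = −20·log₁₀(0.491) = 6.18 dB
P_refl/P_inc = |Γ|² = 0.241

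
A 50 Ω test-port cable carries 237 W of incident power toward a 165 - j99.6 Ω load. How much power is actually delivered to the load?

P_delivered ≈ 139 W

|Γ| = |(115 − j99.6)/(215 − j99.6)| = 0.642
|Γ|² = 0.412
P_refl = |Γ|²·P_inc = 97.7 W, P_del = (1 − |Γ|²)·P_inc = 139 W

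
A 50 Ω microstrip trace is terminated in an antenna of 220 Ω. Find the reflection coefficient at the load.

Γ = 0.63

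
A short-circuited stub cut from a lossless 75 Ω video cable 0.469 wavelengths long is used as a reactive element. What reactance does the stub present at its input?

βl = 2π × 0.469 = 169°
tan(βl) = -0.197
For a short-circuited stub, Z_in = jZ_0·tan(βl)

X_in ≈ -14.8 Ω (capacitive)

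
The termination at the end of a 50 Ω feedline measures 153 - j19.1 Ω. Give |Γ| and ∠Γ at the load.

Γ ≈ 0.514 ∠ -5.13°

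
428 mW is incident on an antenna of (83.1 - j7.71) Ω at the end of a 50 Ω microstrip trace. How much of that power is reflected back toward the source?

|Γ| = |(33.1 − j7.71)/(133.1 − j7.71)| = 0.255
|Γ|² = 0.065
P_refl = |Γ|²·P_inc = 27.8 mW, P_del = (1 − |Γ|²)·P_inc = 400 mW

P_reflected ≈ 27.8 mW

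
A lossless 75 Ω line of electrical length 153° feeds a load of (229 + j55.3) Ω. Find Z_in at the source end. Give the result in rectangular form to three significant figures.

tan(βl) = tan(153°) = -0.51
Z_in = Z_0·(Z_L + jZ_0·tanβl)/(Z_0 + jZ_L·tanβl)
     = 75·(229 + j17.1)/(103 − j117)

Z_in ≈ 66.9 + j88.1 Ω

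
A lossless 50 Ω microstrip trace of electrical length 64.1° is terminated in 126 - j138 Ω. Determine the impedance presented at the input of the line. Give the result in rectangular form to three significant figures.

tan(βl) = tan(64.1°) = 2.06
Z_in = Z_0·(Z_L + jZ_0·tanβl)/(Z_0 + jZ_L·tanβl)
     = 50·(126 − j35)/(334 + j259)

Z_in ≈ 9.22 − j12.4 Ω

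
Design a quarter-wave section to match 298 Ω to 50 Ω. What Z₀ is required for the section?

Z_qwt ≈ 122 Ω

Z_qwt = √(Z_0·R_L) = √(50 × 298) = √14900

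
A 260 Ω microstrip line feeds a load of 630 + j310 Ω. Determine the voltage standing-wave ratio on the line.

VSWR ≈ 3.1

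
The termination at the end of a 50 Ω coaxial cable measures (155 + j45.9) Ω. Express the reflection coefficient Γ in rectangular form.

Γ ≈ 0.535 + j0.104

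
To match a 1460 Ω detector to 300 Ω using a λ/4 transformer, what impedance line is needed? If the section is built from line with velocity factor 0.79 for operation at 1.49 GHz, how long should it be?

Z_qwt ≈ 662 Ω; length ≈ 3.98 cm

Z_qwt = √(Z_0·R_L) = √(300 × 1460) = √438000
λ = 0.79·c/f = 0.159 m, so l = λ/4 = 0.0398 m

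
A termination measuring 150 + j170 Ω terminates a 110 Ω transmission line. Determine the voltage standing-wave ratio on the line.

Γ = (Z_L − Z_0)/(Z_L + Z_0) = (40 + j170)/(260 + j170)
|Γ| = 175/311 = 0.562
VSWR = (1 + |Γ|)/(1 − |Γ|) = 1.56/0.438

VSWR ≈ 3.57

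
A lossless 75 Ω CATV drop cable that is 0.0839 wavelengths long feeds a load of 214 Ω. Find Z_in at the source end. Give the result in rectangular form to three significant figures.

βl = 2π × 0.0839 = 30.2°
tan(βl) = tan(30.2°) = 0.582
Z_in = Z_0·(Z_L + jZ_0·tanβl)/(Z_0 + jZ_L·tanβl)
     = 75·(214 + j43.7)/(75 + j125)

Z_in ≈ 76.2 − j82.9 Ω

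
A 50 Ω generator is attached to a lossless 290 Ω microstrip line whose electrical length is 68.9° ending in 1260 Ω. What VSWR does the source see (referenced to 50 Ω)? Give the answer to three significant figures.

tan(βl) = 2.59
Z_in = Z_0·(Z_L + jZ_0·tanβl)/(Z_0 + jZ_L·tanβl) = 76.1 − j105 Ω
Γ_s = (Z_in − Z_s)/(Z_in + Z_s) = (26.1 − j105)/(126 − j105), |Γ_s| = 0.66
VSWR = (1 + |Γ_s|)/(1 − |Γ_s|)

VSWR ≈ 4.88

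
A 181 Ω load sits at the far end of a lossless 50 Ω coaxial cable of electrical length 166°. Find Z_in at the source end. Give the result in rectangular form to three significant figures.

tan(βl) = tan(166°) = -0.249
Z_in = Z_0·(Z_L + jZ_0·tanβl)/(Z_0 + jZ_L·tanβl)
     = 50·(181 − j12.5)/(50 − j45.1)

Z_in ≈ 106 + j83.2 Ω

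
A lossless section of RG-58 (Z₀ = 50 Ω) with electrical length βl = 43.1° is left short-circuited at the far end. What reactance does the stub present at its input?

X_in ≈ 46.8 Ω (inductive)

tan(βl) = 0.936
For a short-circuited stub, Z_in = jZ_0·tan(βl)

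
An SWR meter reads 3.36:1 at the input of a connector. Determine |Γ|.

|Γ| ≈ 0.541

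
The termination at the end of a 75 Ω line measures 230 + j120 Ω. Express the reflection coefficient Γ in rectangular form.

Γ = (Z_L − Z_0)/(Z_L + Z_0) = (155 + j120)/(305 + j120)

Γ ≈ 0.574 + j0.168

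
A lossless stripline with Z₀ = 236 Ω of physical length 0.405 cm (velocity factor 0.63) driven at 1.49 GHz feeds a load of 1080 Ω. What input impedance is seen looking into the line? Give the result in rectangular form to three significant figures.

λ = v/f = 0.63·c / 1.49 GHz = 0.127 m
βl = 2π·l/λ = 2π × 0.0319 = 11.5°
tan(βl) = tan(11.5°) = 0.203
Z_in = Z_0·(Z_L + jZ_0·tanβl)/(Z_0 + jZ_L·tanβl)
     = 236·(1080 + j48)/(236 + j220)

Z_in ≈ 603 − j513 Ω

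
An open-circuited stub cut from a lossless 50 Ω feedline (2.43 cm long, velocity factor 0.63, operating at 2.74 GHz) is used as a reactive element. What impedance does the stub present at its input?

λ = v/f = 0.63·c / 2.74 GHz = 0.069 m
βl = 2π·l/λ = 2π × 0.352 = 127°
tan(βl) = -1.34
For an open-circuited stub, Z_in = −jZ_0·cot(βl) = −jZ_0/tan(βl)

Z_in ≈ +j37.4 Ω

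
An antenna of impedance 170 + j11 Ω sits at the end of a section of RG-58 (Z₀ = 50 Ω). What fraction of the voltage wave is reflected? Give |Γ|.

Γ = (Z_L − Z_0)/(Z_L + Z_0) = (120 + j11)/(220 + j11)
|Γ| = 121/220

|Γ| ≈ 0.547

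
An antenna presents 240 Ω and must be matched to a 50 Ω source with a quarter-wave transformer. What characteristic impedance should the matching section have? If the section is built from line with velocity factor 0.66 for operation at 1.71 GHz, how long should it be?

Z_qwt ≈ 110 Ω; length ≈ 2.89 cm

Z_qwt = √(Z_0·R_L) = √(50 × 240) = √12000
λ = 0.66·c/f = 0.116 m, so l = λ/4 = 0.0289 m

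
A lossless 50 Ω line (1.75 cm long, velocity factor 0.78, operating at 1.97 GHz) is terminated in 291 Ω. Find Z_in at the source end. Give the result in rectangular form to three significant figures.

λ = v/f = 0.78·c / 1.97 GHz = 0.119 m
βl = 2π·l/λ = 2π × 0.147 = 53°
tan(βl) = tan(53°) = 1.33
Z_in = Z_0·(Z_L + jZ_0·tanβl)/(Z_0 + jZ_L·tanβl)
     = 50·(291 + j66.4)/(50 + j387)

Z_in ≈ 13.2 − j35.9 Ω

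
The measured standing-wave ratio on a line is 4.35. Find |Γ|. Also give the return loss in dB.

|Γ| ≈ 0.626; return loss ≈ 4.07 dB

|Γ| = (S − 1)/(S + 1) = (4.35 − 1)/(4.35 + 1) = 3.35/5.35
RL = −20·log₁₀|Γ| = −20·log₁₀(0.626)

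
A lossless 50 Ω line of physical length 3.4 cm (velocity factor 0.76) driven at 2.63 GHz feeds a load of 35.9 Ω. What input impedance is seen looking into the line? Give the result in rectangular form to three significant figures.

Z_in ≈ 44.3 − j14.6 Ω

λ = v/f = 0.76·c / 2.63 GHz = 0.0867 m
βl = 2π·l/λ = 2π × 0.392 = 141°
tan(βl) = tan(141°) = -0.804
Z_in = Z_0·(Z_L + jZ_0·tanβl)/(Z_0 + jZ_L·tanβl)
     = 50·(35.9 − j40.2)/(50 − j28.9)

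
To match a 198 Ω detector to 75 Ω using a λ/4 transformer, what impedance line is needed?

Z_qwt = √(Z_0·R_L) = √(75 × 198) = √14850

Z_qwt ≈ 122 Ω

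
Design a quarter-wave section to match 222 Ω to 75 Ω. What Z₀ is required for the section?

Z_qwt ≈ 129 Ω

Z_qwt = √(Z_0·R_L) = √(75 × 222) = √16650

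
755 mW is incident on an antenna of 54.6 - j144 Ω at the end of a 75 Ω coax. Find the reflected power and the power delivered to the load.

P_reflected ≈ 425 mW; P_delivered ≈ 330 mW

|Γ| = |(-20.4 − j144)/(129.6 − j144)| = 0.751
|Γ|² = 0.564
P_refl = |Γ|²·P_inc = 425 mW, P_del = (1 − |Γ|²)·P_inc = 330 mW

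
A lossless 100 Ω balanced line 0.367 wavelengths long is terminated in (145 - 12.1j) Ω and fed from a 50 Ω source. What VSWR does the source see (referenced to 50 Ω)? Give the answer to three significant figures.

VSWR ≈ 2.32

βl = 2π × 0.367 = 132°
tan(βl) = -1.11
Z_in = Z_0·(Z_L + jZ_0·tanβl)/(Z_0 + jZ_L·tanβl) = 97 + j38 Ω
Γ_s = (Z_in − Z_s)/(Z_in + Z_s) = (47 + j38)/(147 + j38), |Γ_s| = 0.398
VSWR = (1 + |Γ_s|)/(1 − |Γ_s|)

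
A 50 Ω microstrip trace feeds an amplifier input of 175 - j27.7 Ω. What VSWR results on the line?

Γ = (Z_L − Z_0)/(Z_L + Z_0) = (125 − j27.7)/(225 − j27.7)
|Γ| = 128/227 = 0.565
VSWR = (1 + |Γ|)/(1 − |Γ|) = 1.56/0.435

VSWR ≈ 3.6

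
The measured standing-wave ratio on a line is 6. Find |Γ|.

|Γ| ≈ 0.714

|Γ| = (S − 1)/(S + 1) = (6 − 1)/(6 + 1) = 5/7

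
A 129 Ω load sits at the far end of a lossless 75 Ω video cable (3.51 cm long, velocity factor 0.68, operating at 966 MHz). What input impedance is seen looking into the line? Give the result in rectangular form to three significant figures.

Z_in ≈ 52.4 − j25.9 Ω

λ = v/f = 0.68·c / 966 MHz = 0.211 m
βl = 2π·l/λ = 2π × 0.166 = 59.8°
tan(βl) = tan(59.8°) = 1.72
Z_in = Z_0·(Z_L + jZ_0·tanβl)/(Z_0 + jZ_L·tanβl)
     = 75·(129 + j129)/(75 + j222)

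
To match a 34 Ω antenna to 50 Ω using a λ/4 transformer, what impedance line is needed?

Z_qwt = √(Z_0·R_L) = √(50 × 34) = √1700

Z_qwt ≈ 41.2 Ω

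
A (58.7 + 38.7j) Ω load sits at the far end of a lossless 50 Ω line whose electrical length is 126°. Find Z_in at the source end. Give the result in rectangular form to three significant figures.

tan(βl) = tan(126°) = -1.38
Z_in = Z_0·(Z_L + jZ_0·tanβl)/(Z_0 + jZ_L·tanβl)
     = 50·(58.7 − j30.1)/(103 − j80.8)

Z_in ≈ 24.7 + j4.75 Ω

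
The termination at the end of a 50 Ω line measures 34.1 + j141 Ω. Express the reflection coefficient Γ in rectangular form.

Γ ≈ 0.688 + j0.523

Γ = (Z_L − Z_0)/(Z_L + Z_0) = (-15.9 + j141)/(84.1 + j141)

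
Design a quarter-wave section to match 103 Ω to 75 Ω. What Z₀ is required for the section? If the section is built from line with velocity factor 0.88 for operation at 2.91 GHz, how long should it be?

Z_qwt ≈ 87.9 Ω; length ≈ 2.27 cm

Z_qwt = √(Z_0·R_L) = √(75 × 103) = √7725
λ = 0.88·c/f = 0.0907 m, so l = λ/4 = 0.0227 m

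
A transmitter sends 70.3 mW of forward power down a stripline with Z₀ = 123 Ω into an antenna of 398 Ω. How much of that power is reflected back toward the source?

P_reflected ≈ 19.6 mW

Γ = (398 − 123)/(398 + 123) = 0.528
|Γ|² = 0.279
P_refl = |Γ|²·P_inc = 19.6 mW, P_del = (1 − |Γ|²)·P_inc = 50.7 mW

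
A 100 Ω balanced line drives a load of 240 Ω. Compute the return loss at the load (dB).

Γ = (240 − 100)/(240 + 100) = 0.412
RL = −20·log₁₀|Γ| = −20·log₁₀(0.412)

RL ≈ 7.71 dB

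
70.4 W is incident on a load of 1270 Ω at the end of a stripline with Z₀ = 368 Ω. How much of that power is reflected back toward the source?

Γ = (1270 − 368)/(1270 + 368) = 0.551
|Γ|² = 0.303
P_refl = |Γ|²·P_inc = 21.3 W, P_del = (1 − |Γ|²)·P_inc = 49.1 W

P_reflected ≈ 21.3 W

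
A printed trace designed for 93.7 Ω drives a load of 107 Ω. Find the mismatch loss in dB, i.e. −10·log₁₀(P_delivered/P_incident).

mismatch loss ≈ 0.0191 dB

Γ = (107 − 93.7)/(107 + 93.7) = 0.0663
|Γ|² = 0.00439, so P_del/P_inc = 1 − |Γ|² = 0.996
ML = −10·log₁₀(1 − |Γ|²)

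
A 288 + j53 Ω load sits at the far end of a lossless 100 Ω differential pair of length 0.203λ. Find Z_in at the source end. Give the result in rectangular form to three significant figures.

Z_in ≈ 37.7 − j33.4 Ω

βl = 2π × 0.203 = 73.1°
tan(βl) = tan(73.1°) = 3.29
Z_in = Z_0·(Z_L + jZ_0·tanβl)/(Z_0 + jZ_L·tanβl)
     = 100·(288 + j382)/(-74.2 + j947)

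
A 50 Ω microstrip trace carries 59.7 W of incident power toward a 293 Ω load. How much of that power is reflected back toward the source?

P_reflected ≈ 30 W

Γ = (293 − 50)/(293 + 50) = 0.708
|Γ|² = 0.502
P_refl = |Γ|²·P_inc = 30 W, P_del = (1 − |Γ|²)·P_inc = 29.7 W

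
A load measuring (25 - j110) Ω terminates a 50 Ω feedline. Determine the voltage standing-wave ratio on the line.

VSWR ≈ 12.1

Γ = (Z_L − Z_0)/(Z_L + Z_0) = (-25 − j110)/(75 − j110)
|Γ| = 113/133 = 0.847
VSWR = (1 + |Γ|)/(1 − |Γ|) = 1.85/0.153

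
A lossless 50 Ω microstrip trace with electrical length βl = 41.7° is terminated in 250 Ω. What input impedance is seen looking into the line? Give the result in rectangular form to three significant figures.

tan(βl) = tan(41.7°) = 0.891
Z_in = Z_0·(Z_L + jZ_0·tanβl)/(Z_0 + jZ_L·tanβl)
     = 50·(250 + j44.5)/(50 + j223)

Z_in ≈ 21.5 − j51.3 Ω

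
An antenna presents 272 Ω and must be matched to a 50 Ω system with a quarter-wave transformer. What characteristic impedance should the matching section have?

Z_qwt ≈ 117 Ω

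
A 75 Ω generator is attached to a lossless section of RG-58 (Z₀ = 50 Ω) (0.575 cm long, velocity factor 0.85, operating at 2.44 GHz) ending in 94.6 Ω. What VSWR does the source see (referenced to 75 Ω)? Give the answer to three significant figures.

VSWR ≈ 1.53

λ = v/f = 0.85·c / 2.44 GHz = 0.105 m
βl = 2π·l/λ = 2π × 0.055 = 19.8°
tan(βl) = 0.36
Z_in = Z_0·(Z_L + jZ_0·tanβl)/(Z_0 + jZ_L·tanβl) = 73 − j31.7 Ω
Γ_s = (Z_in − Z_s)/(Z_in + Z_s) = (-2.02 − j31.7)/(148 − j31.7), |Γ_s| = 0.21
VSWR = (1 + |Γ_s|)/(1 − |Γ_s|)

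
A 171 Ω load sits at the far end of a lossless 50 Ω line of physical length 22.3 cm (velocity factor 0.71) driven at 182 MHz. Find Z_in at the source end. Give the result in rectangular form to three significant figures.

Z_in ≈ 16.6 − j17.7 Ω

λ = v/f = 0.71·c / 182 MHz = 1.17 m
βl = 2π·l/λ = 2π × 0.191 = 68.6°
tan(βl) = tan(68.6°) = 2.55
Z_in = Z_0·(Z_L + jZ_0·tanβl)/(Z_0 + jZ_L·tanβl)
     = 50·(171 + j128)/(50 + j436)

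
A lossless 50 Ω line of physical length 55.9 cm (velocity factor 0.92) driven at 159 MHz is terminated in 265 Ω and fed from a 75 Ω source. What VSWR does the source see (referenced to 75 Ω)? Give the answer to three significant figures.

VSWR ≈ 7.12

λ = v/f = 0.92·c / 159 MHz = 1.74 m
βl = 2π·l/λ = 2π × 0.322 = 116°
tan(βl) = -2.06
Z_in = Z_0·(Z_L + jZ_0·tanβl)/(Z_0 + jZ_L·tanβl) = 11.6 + j23.3 Ω
Γ_s = (Z_in − Z_s)/(Z_in + Z_s) = (-63.4 + j23.3)/(86.6 + j23.3), |Γ_s| = 0.754
VSWR = (1 + |Γ_s|)/(1 − |Γ_s|)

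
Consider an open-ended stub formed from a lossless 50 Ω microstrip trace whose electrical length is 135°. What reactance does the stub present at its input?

tan(βl) = -1
For an open-ended stub, Z_in = −jZ_0·cot(βl) = −jZ_0/tan(βl)

X_in ≈ 50 Ω (inductive)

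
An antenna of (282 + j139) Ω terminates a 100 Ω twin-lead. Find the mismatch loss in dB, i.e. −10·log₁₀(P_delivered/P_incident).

mismatch loss ≈ 1.66 dB

Γ = (182 + j139)/(382 + j139), |Γ| = 0.563
|Γ|² = 0.317, so P_del/P_inc = 1 − |Γ|² = 0.683
ML = −10·log₁₀(1 − |Γ|²)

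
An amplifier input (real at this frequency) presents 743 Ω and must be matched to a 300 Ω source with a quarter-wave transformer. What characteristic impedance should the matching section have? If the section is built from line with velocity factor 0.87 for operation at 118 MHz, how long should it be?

Z_qwt = √(Z_0·R_L) = √(300 × 743) = √222900
λ = 0.87·c/f = 2.21 m, so l = λ/4 = 0.553 m

Z_qwt ≈ 472 Ω; length ≈ 55.3 cm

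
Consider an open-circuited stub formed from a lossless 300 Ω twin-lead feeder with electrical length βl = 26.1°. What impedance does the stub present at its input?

Z_in ≈ −j612 Ω

tan(βl) = 0.49
For an open-circuited stub, Z_in = −jZ_0·cot(βl) = −jZ_0/tan(βl)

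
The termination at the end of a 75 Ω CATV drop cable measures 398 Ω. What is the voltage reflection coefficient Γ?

Γ = (Z_L − Z_0)/(Z_L + Z_0) = (398 − 75)/(398 + 75) = 323/473

Γ = 0.683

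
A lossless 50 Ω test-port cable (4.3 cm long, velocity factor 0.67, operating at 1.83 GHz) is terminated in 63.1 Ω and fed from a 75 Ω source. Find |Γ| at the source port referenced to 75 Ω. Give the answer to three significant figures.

|Γ| ≈ 0.21

λ = v/f = 0.67·c / 1.83 GHz = 0.11 m
βl = 2π·l/λ = 2π × 0.391 = 141°
tan(βl) = -0.812
Z_in = Z_0·(Z_L + jZ_0·tanβl)/(Z_0 + jZ_L·tanβl) = 51.1 + j11.7 Ω
Γ_s = (Z_in − Z_s)/(Z_in + Z_s) = (-23.9 + j11.7)/(126 + j11.7), |Γ_s| = 0.21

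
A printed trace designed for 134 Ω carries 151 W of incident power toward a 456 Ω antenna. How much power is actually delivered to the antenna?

Γ = (456 − 134)/(456 + 134) = 0.546
|Γ|² = 0.298
P_refl = |Γ|²·P_inc = 45 W, P_del = (1 − |Γ|²)·P_inc = 106 W

P_delivered ≈ 106 W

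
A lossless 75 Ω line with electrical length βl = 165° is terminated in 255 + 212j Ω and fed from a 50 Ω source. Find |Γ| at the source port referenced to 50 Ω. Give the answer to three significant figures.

tan(βl) = -0.268
Z_in = Z_0·(Z_L + jZ_0·tanβl)/(Z_0 + jZ_L·tanβl) = 69.7 + j145 Ω
Γ_s = (Z_in − Z_s)/(Z_in + Z_s) = (19.7 + j145)/(120 + j145), |Γ_s| = 0.779

|Γ| ≈ 0.779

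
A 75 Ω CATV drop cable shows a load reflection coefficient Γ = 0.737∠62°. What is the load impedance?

Z_L = Z_0·(1 + Γ)/(1 − Γ) = 75·(1.35 + j0.651)/(0.654 − j0.651)

Z_L ≈ 40.3 + j115 Ω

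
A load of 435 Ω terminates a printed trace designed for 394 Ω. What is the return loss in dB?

Γ = (435 − 394)/(435 + 394) = 0.0495
RL = −20·log₁₀|Γ| = −20·log₁₀(0.0495)

RL ≈ 26.1 dB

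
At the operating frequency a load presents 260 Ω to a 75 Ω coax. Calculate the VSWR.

VSWR ≈ 3.47

Γ = (260 − 75)/(260 + 75) = 0.552
VSWR = (1 + 0.552)/(1 − 0.552)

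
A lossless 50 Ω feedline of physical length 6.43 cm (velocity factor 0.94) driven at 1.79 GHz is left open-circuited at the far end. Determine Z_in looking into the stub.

Z_in ≈ +j76.8 Ω

λ = v/f = 0.94·c / 1.79 GHz = 0.158 m
βl = 2π·l/λ = 2π × 0.408 = 147°
tan(βl) = -0.651
For an open-circuited stub, Z_in = −jZ_0·cot(βl) = −jZ_0/tan(βl)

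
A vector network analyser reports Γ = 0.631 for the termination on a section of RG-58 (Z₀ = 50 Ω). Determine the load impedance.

Z_L = Z_0·(1 + Γ)/(1 − Γ) = 50·(1.63)/(0.369)

Z_L ≈ 221 Ω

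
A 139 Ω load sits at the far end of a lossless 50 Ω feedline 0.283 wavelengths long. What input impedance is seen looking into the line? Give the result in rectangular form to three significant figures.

Z_in ≈ 18.7 + j9.11 Ω

βl = 2π × 0.283 = 102°
tan(βl) = tan(102°) = -4.75
Z_in = Z_0·(Z_L + jZ_0·tanβl)/(Z_0 + jZ_L·tanβl)
     = 50·(139 − j238)/(50 − j661)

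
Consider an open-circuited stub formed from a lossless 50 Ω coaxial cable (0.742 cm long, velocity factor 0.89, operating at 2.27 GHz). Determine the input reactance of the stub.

λ = v/f = 0.89·c / 2.27 GHz = 0.118 m
βl = 2π·l/λ = 2π × 0.0631 = 22.7°
tan(βl) = 0.419
For an open-circuited stub, Z_in = −jZ_0·cot(βl) = −jZ_0/tan(βl)

X_in ≈ -119 Ω (capacitive)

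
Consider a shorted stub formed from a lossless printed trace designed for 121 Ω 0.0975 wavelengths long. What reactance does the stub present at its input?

X_in ≈ 85 Ω (inductive)

βl = 2π × 0.0975 = 35.1°
tan(βl) = 0.703
For a shorted stub, Z_in = jZ_0·tan(βl)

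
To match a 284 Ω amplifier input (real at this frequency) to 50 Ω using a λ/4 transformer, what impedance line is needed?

Z_qwt = √(Z_0·R_L) = √(50 × 284) = √14200

Z_qwt ≈ 119 Ω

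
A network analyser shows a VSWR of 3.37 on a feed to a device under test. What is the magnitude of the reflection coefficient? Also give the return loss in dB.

|Γ| ≈ 0.542; return loss ≈ 5.31 dB

|Γ| = (S − 1)/(S + 1) = (3.37 − 1)/(3.37 + 1) = 2.37/4.37
RL = −20·log₁₀|Γ| = −20·log₁₀(0.542)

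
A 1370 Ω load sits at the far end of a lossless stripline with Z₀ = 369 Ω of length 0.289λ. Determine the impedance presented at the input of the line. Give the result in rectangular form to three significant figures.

βl = 2π × 0.289 = 104°
tan(βl) = tan(104°) = -4
Z_in = Z_0·(Z_L + jZ_0·tanβl)/(Z_0 + jZ_L·tanβl)
     = 369·(1370 − j1480)/(369 − j5480)

Z_in ≈ 105 + j85.2 Ω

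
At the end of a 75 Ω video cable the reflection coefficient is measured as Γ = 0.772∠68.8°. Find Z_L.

Z_L = Z_0·(1 + Γ)/(1 − Γ) = 75·(1.28 + j0.72)/(0.721 − j0.72)

Z_L ≈ 29.2 + j104 Ω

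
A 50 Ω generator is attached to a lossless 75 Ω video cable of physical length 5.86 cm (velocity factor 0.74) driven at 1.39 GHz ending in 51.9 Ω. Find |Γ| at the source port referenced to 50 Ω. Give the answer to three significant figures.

λ = v/f = 0.74·c / 1.39 GHz = 0.16 m
βl = 2π·l/λ = 2π × 0.367 = 132°
tan(βl) = -1.11
Z_in = Z_0·(Z_L + jZ_0·tanβl)/(Z_0 + jZ_L·tanβl) = 72.8 − j27.3 Ω
Γ_s = (Z_in − Z_s)/(Z_in + Z_s) = (22.8 − j27.3)/(123 − j27.3), |Γ_s| = 0.283

|Γ| ≈ 0.283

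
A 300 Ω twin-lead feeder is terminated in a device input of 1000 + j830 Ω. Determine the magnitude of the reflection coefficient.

|Γ| ≈ 0.704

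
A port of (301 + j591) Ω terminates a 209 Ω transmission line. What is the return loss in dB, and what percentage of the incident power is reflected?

Γ = (92 + j591)/(510 + j591), |Γ| = 0.766
RL = −20·log₁₀(0.766) = 2.31 dB
P_refl/P_inc = |Γ|² = 0.587

RL ≈ 2.31 dB; 58.7% of incident power reflected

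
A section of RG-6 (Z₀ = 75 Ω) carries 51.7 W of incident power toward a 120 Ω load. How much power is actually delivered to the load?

P_delivered ≈ 48.9 W

Γ = (120 − 75)/(120 + 75) = 0.231
|Γ|² = 0.0533
P_refl = |Γ|²·P_inc = 2.75 W, P_del = (1 − |Γ|²)·P_inc = 48.9 W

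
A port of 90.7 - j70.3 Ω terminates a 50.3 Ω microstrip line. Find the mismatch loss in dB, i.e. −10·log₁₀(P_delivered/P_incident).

mismatch loss ≈ 1.34 dB

Γ = (40.4 − j70.3)/(141 − j70.3), |Γ| = 0.515
|Γ|² = 0.265, so P_del/P_inc = 1 − |Γ|² = 0.735
ML = −10·log₁₀(1 − |Γ|²)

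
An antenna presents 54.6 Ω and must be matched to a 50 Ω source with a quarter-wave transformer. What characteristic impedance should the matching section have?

Z_qwt = √(Z_0·R_L) = √(50 × 54.6) = √2730

Z_qwt ≈ 52.2 Ω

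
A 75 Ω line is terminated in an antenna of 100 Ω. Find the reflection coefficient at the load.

Γ = (Z_L − Z_0)/(Z_L + Z_0) = (100 − 75)/(100 + 75) = 25/175

Γ = 0.143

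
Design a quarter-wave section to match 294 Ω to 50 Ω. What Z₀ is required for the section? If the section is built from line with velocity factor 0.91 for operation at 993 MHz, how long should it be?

Z_qwt = √(Z_0·R_L) = √(50 × 294) = √14700
λ = 0.91·c/f = 0.275 m, so l = λ/4 = 0.0687 m

Z_qwt ≈ 121 Ω; length ≈ 6.87 cm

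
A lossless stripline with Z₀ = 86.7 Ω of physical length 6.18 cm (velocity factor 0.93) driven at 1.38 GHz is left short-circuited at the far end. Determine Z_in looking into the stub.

Z_in ≈ −j238 Ω

λ = v/f = 0.93·c / 1.38 GHz = 0.202 m
βl = 2π·l/λ = 2π × 0.306 = 110°
tan(βl) = -2.74
For a short-circuited stub, Z_in = jZ_0·tan(βl)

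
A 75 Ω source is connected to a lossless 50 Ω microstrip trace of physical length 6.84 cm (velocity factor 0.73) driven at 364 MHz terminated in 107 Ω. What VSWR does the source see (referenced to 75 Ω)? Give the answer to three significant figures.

VSWR ≈ 2.29

λ = v/f = 0.73·c / 364 MHz = 0.602 m
βl = 2π·l/λ = 2π × 0.114 = 40.9°
tan(βl) = 0.867
Z_in = Z_0·(Z_L + jZ_0·tanβl)/(Z_0 + jZ_L·tanβl) = 42.2 − j34.9 Ω
Γ_s = (Z_in − Z_s)/(Z_in + Z_s) = (-32.8 − j34.9)/(117 − j34.9), |Γ_s| = 0.392
VSWR = (1 + |Γ_s|)/(1 − |Γ_s|)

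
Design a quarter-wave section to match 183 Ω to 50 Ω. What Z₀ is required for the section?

Z_qwt = √(Z_0·R_L) = √(50 × 183) = √9150

Z_qwt ≈ 95.7 Ω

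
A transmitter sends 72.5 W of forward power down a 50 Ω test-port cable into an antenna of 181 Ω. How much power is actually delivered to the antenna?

P_delivered ≈ 49.2 W

Γ = (181 − 50)/(181 + 50) = 0.567
|Γ|² = 0.322
P_refl = |Γ|²·P_inc = 23.3 W, P_del = (1 − |Γ|²)·P_inc = 49.2 W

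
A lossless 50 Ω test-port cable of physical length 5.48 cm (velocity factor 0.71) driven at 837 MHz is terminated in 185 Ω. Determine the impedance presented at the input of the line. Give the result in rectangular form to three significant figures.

Z_in ≈ 14.1 − j10.2 Ω

λ = v/f = 0.71·c / 837 MHz = 0.254 m
βl = 2π·l/λ = 2π × 0.215 = 77.5°
tan(βl) = tan(77.5°) = 4.52
Z_in = Z_0·(Z_L + jZ_0·tanβl)/(Z_0 + jZ_L·tanβl)
     = 50·(185 + j226)/(50 + j836)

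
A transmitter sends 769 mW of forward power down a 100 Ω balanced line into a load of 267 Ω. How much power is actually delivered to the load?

Γ = (267 − 100)/(267 + 100) = 0.455
|Γ|² = 0.207
P_refl = |Γ|²·P_inc = 159 mW, P_del = (1 − |Γ|²)·P_inc = 610 mW

P_delivered ≈ 610 mW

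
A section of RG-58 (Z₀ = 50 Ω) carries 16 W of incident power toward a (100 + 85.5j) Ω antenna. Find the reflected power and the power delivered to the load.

|Γ| = |(50 + j85.5)/(150 + j85.5)| = 0.574
|Γ|² = 0.329
P_refl = |Γ|²·P_inc = 5.27 W, P_del = (1 − |Γ|²)·P_inc = 10.7 W

P_reflected ≈ 5.27 W; P_delivered ≈ 10.7 W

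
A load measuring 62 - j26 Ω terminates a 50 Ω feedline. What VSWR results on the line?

VSWR ≈ 1.66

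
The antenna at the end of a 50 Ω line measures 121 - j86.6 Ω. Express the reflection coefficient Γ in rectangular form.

Γ = (Z_L − Z_0)/(Z_L + Z_0) = (71 − j86.6)/(171 − j86.6)

Γ ≈ 0.535 − j0.236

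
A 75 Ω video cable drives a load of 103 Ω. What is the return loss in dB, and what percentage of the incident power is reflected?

Γ = (103 − 75)/(103 + 75) = 0.157
RL = −20·log₁₀(0.157) = 16.1 dB
P_refl/P_inc = |Γ|² = 0.0247

RL ≈ 16.1 dB; 2.47% of incident power reflected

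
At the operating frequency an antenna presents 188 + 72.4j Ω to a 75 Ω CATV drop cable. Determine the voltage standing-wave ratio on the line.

Γ = (Z_L − Z_0)/(Z_L + Z_0) = (113 + j72.4)/(263 + j72.4)
|Γ| = 134/273 = 0.492
VSWR = (1 + |Γ|)/(1 − |Γ|) = 1.49/0.508

VSWR ≈ 2.94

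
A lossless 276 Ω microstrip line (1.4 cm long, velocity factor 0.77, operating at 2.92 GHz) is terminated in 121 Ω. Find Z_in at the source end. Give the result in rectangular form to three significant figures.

λ = v/f = 0.77·c / 2.92 GHz = 0.0791 m
βl = 2π·l/λ = 2π × 0.177 = 63.7°
tan(βl) = tan(63.7°) = 2.02
Z_in = Z_0·(Z_L + jZ_0·tanβl)/(Z_0 + jZ_L·tanβl)
     = 276·(121 + j559)/(276 + j245)

Z_in ≈ 345 + j252 Ω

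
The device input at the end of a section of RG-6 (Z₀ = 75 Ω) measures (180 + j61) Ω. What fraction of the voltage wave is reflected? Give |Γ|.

Γ = (Z_L − Z_0)/(Z_L + Z_0) = (105 + j61)/(255 + j61)
|Γ| = 121/262

|Γ| ≈ 0.463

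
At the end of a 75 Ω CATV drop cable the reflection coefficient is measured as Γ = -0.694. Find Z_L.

Z_L = Z_0·(1 + Γ)/(1 − Γ) = 75·(0.306)/(1.69)

Z_L ≈ 13.5 Ω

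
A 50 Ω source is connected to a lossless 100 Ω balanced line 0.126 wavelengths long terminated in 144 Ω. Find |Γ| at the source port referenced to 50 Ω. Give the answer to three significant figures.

|Γ| ≈ 0.377

βl = 2π × 0.126 = 45.4°
tan(βl) = 1.01
Z_in = Z_0·(Z_L + jZ_0·tanβl)/(Z_0 + jZ_L·tanβl) = 93.3 − j34.8 Ω
Γ_s = (Z_in − Z_s)/(Z_in + Z_s) = (43.3 − j34.8)/(143 − j34.8), |Γ_s| = 0.377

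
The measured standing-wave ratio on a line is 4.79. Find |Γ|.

|Γ| ≈ 0.655

|Γ| = (S − 1)/(S + 1) = (4.79 − 1)/(4.79 + 1) = 3.79/5.79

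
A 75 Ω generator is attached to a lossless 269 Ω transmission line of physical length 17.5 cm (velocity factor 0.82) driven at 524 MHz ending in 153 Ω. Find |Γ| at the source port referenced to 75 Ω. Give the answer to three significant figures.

|Γ| ≈ 0.624

λ = v/f = 0.82·c / 524 MHz = 0.469 m
βl = 2π·l/λ = 2π × 0.373 = 134°
tan(βl) = -1.03
Z_in = Z_0·(Z_L + jZ_0·tanβl)/(Z_0 + jZ_L·tanβl) = 235 − j139 Ω
Γ_s = (Z_in − Z_s)/(Z_in + Z_s) = (160 − j139)/(310 − j139), |Γ_s| = 0.624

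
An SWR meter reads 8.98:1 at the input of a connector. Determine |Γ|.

|Γ| = (S − 1)/(S + 1) = (8.98 − 1)/(8.98 + 1) = 7.98/9.98

|Γ| ≈ 0.8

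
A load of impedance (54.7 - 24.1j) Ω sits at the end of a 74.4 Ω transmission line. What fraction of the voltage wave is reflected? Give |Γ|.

|Γ| ≈ 0.237

Γ = (Z_L − Z_0)/(Z_L + Z_0) = (-19.7 − j24.1)/(129.1 − j24.1)
|Γ| = 31.1/131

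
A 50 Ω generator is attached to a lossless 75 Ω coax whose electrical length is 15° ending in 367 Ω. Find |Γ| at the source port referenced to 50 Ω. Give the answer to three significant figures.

tan(βl) = 0.268
Z_in = Z_0·(Z_L + jZ_0·tanβl)/(Z_0 + jZ_L·tanβl) = 145 − j170 Ω
Γ_s = (Z_in − Z_s)/(Z_in + Z_s) = (94.7 − j170)/(195 − j170), |Γ_s| = 0.752

|Γ| ≈ 0.752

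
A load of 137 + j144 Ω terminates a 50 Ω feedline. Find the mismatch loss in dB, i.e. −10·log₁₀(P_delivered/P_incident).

Γ = (87 + j144)/(187 + j144), |Γ| = 0.713
|Γ|² = 0.508, so P_del/P_inc = 1 − |Γ|² = 0.492
ML = −10·log₁₀(1 − |Γ|²)

mismatch loss ≈ 3.08 dB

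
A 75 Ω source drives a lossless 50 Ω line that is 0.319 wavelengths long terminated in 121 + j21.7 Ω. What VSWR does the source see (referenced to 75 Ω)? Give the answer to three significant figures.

VSWR ≈ 3.55

βl = 2π × 0.319 = 115°
tan(βl) = -2.16
Z_in = Z_0·(Z_L + jZ_0·tanβl)/(Z_0 + jZ_L·tanβl) = 22.1 + j15 Ω
Γ_s = (Z_in − Z_s)/(Z_in + Z_s) = (-52.9 + j15)/(97.1 + j15), |Γ_s| = 0.56
VSWR = (1 + |Γ_s|)/(1 − |Γ_s|)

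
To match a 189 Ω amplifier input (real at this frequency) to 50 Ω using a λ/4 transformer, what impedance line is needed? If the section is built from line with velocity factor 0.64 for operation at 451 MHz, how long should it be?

Z_qwt ≈ 97.2 Ω; length ≈ 10.6 cm

Z_qwt = √(Z_0·R_L) = √(50 × 189) = √9450
λ = 0.64·c/f = 0.426 m, so l = λ/4 = 0.106 m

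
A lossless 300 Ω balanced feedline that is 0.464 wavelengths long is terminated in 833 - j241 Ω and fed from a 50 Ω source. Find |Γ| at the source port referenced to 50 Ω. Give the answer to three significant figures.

βl = 2π × 0.464 = 167°
tan(βl) = -0.23
Z_in = Z_0·(Z_L + jZ_0·tanβl)/(Z_0 + jZ_L·tanβl) = 818 + j261 Ω
Γ_s = (Z_in − Z_s)/(Z_in + Z_s) = (768 + j261)/(868 + j261), |Γ_s| = 0.895

|Γ| ≈ 0.895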